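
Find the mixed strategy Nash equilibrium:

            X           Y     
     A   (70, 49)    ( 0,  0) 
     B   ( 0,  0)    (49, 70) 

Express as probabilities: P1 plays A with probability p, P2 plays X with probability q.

p = 0.5882, q = 0.4118

Work:
Find probabilities that make opponent indifferent:
P2 chooses q to make P1 indifferent between A and B
P1 chooses p to make P2 indifferent between X and Y
Mixed NE: P1 plays (A: 0.5882, B: 0.4118), P2 plays (X: 0.4118, Y: 0.5882)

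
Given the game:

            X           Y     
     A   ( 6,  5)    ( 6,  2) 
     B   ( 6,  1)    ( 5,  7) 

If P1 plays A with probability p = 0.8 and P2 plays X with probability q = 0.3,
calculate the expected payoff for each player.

E[P1] = 5.86, E[P2] = 3.36

Work:
E[P1] = p·q·π₁(A,X) + p·(1-q)·π₁(A,Y) + (1-p)·q·π₁(B,X) + (1-p)·(1-q)·π₁(B,Y)
= 0.8·0.3·6 + 0.8·0.7·6 + 0.2·0.3·6 + 0.2·0.7·5
= 5.86

E[P2] = 3.36 (similar calculation)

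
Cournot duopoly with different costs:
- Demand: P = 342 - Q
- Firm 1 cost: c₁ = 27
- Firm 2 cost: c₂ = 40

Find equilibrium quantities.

q₁* = 109.33, q₂* = 96.33

Work:
Reaction: q₁ = (342 - 27 - q₂)/2
Reaction: q₂ = (342 - 40 - q₁)/2
Solve simultaneously:
q₁* = (342 - 2×27 + 40)/3 = 109.33
q₂* = (342 - 2×40 + 27)/3 = 96.33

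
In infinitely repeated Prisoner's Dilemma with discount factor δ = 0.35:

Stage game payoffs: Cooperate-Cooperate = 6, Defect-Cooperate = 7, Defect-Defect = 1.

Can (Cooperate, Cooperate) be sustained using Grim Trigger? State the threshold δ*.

δ* = 0.1667; since δ = 0.35 ≥ 0.1667, cooperation can be sustained

Work:
For Grim Trigger:
Cooperate forever: 6/(1-δ)
Defect then punished: 7 + 1·δ/(1-δ)
Need: 6/(1-δ) ≥ 7 + 1·δ/(1-δ)
Solving: δ ≥ (T-R)/(T-P) = (7-6)/(7-1) = 0.1667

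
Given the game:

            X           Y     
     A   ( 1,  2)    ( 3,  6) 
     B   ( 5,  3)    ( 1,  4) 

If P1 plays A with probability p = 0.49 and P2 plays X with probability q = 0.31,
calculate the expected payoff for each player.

E[P1] = 2.3086, E[P2] = 4.2143

Work:
E[P1] = p·q·π₁(A,X) + p·(1-q)·π₁(A,Y) + (1-p)·q·π₁(B,X) + (1-p)·(1-q)·π₁(B,Y)
= 0.49·0.31·1 + 0.49·0.69·3 + 0.51·0.31·5 + 0.51·0.69·1
= 2.3086

E[P2] = 4.2143 (similar calculation)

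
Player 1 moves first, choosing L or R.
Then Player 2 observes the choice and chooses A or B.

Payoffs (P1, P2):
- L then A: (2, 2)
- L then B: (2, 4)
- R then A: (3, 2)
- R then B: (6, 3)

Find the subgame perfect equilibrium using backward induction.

P1 plays R, P2 plays B after L and B after R; Payoff (6, 3)

Work:
Backward induction:
After L: P2 chooses B → P1 gets 2
After R: P2 chooses B → P1 gets 6
P1 chooses R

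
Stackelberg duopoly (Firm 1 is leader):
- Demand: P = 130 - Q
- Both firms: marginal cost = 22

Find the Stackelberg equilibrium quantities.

q₁* (leader) = 54.0, q₂* (follower) = 27.0

Work:
Follower's reaction: q₂ = (a - c - q₁)/2
Leader substitutes: π₁ = q₁·(a - q₁ - (a-c-q₁)/2 - c)
FOC: q₁* = (130 - 22)/2 = 54.00
Then: q₂* = (130 - 22 - 54.0)/2 = 27.00
Leader has first-mover advantage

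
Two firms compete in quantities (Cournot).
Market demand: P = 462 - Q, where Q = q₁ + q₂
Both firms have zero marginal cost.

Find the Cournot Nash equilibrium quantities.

q₁* = q₂* = 154.0; P* = 154.0

Work:
Profit: π_i = P·q_i = (a - q_i - q_j)·q_i
FOC: ∂π_i/∂q_i = a - 2q_i - q_j = 0
Reaction function: q_i = (462 - q_j)/2
Symmetry: q* = 462/3 = 154.0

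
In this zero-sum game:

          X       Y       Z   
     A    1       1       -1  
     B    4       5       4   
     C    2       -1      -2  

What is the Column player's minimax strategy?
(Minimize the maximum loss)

Column should play X or Z (all achieve the minimum), value = 4

Work:
Column player minimizes Row's maximum payoff:
Column X: max payoff to Row = 4
Column Y: max payoff to Row = 5
Column Z: max payoff to Row = 4
Minimum is 4, achieved by columns X, Z (tied).
Each of X or Z is a minimax strategy.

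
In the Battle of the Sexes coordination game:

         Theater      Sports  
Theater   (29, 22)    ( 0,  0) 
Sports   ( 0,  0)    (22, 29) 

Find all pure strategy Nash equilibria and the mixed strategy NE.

Pure NE: (Theater, Theater) and (Sports, Sports); Mixed NE: p = 0.5686, q = 0.4314

Work:
Check pure NE:
(Theater, Theater): (29, 22) - no unilateral deviation beneficial
(Sports, Sports): (22, 29) - no unilateral deviation beneficial
Mixed NE: P1 plays Theater with p = 0.5686, P2 plays Theater with q = 0.4314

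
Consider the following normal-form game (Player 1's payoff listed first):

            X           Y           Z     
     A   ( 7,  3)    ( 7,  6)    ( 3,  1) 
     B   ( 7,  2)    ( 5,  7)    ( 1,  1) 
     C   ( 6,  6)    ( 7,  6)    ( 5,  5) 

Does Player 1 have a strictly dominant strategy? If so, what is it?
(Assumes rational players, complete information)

No strictly dominant strategy exists for Player 1

Work:
A strategy strictly dominates another if it gives a strictly higher payoff against every opponent action. Compare each pair of P1's strategies column-by-column:
  A vs B: [7 vs 7, 7 vs 5, 3 vs 1] → A does not strictly dominate B (column X: 7 ≤ 7)
  A vs C: [7 vs 6, 7 vs 7, 3 vs 5] → A does not strictly dominate C (column Y: 7 ≤ 7)
  B vs A: [7 vs 7, 5 vs 7, 1 vs 3] → B does not strictly dominate A (column X: 7 ≤ 7)
  B vs C: [7 vs 6, 5 vs 7, 1 vs 5] → B does not strictly dominate C (column Y: 5 ≤ 7)
  C vs A: [6 vs 7, 7 vs 7, 5 vs 3] → C does not strictly dominate A (column X: 6 ≤ 7)
  C vs B: [6 vs 7, 7 vs 5, 5 vs 1] → C does not strictly dominate B (column X: 6 ≤ 7)
No single strategy strictly dominates all others → no strictly dominant strategy.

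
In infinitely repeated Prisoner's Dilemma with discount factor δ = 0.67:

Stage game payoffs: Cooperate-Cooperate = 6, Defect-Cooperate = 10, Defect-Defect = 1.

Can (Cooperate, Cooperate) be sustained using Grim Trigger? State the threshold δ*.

δ* = 0.4444; since δ = 0.67 ≥ 0.4444, cooperation can be sustained

Work:
For Grim Trigger:
Cooperate forever: 6/(1-δ)
Defect then punished: 10 + 1·δ/(1-δ)
Need: 6/(1-δ) ≥ 10 + 1·δ/(1-δ)
Solving: δ ≥ (T-R)/(T-P) = (10-6)/(10-1) = 0.4444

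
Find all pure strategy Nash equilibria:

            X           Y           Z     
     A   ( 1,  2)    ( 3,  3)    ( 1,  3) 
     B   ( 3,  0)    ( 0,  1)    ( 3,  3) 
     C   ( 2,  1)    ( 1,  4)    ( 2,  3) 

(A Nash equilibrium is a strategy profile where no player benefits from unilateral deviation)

Nash equilibrium: (A, Y), (B, Z)

Work:
Best responses:
  P1 vs X: payoffs [1, 3, 2] → best response B (payoff 3)
  P1 vs Y: payoffs [3, 0, 1] → best response A (payoff 3)
  P1 vs Z: payoffs [1, 3, 2] → best response B (payoff 3)
  P2 vs A: payoffs [2, 3, 3] → best response Y/Z (payoff 3)
  P2 vs B: payoffs [0, 1, 3] → best response Z (payoff 3)
  P2 vs C: payoffs [1, 4, 3] → best response Y (payoff 4)
Mutual best responses: (A,Y), (B,Z) → Nash equilibria.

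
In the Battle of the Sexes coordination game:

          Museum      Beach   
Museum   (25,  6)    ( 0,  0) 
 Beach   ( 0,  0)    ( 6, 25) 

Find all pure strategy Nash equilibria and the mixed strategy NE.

Pure NE: (Museum, Museum) and (Beach, Beach); Mixed NE: p = 0.8065, q = 0.1935

Work:
Check pure NE:
(Museum, Museum): (25, 6) - no unilateral deviation beneficial
(Beach, Beach): (6, 25) - no unilateral deviation beneficial
Mixed NE: P1 plays Museum with p = 0.8065, P2 plays Museum with q = 0.1935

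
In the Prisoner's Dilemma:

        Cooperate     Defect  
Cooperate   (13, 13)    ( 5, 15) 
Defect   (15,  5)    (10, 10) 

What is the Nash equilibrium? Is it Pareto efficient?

(Defect, Defect) is NE; not Pareto efficient

Work:
Defect dominates Cooperate for both players:
If P2 cooperates: Defect (15) > Cooperate (13)
If P2 defects: Defect (10) > Cooperate (5)
NE: (Defect, Defect) with payoff (10, 10)
But (Cooperate, Cooperate) = (13, 13) Pareto dominates (10, 10)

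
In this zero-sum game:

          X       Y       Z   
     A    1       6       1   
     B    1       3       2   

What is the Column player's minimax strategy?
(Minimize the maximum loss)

Column should play X, value = 1

Work:
Column player minimizes Row's maximum payoff:
Column X: max payoff to Row = 1
Column Y: max payoff to Row = 6
Column Z: max payoff to Row = 2
Minimum is 1, achieved by column X.
Minimax strategy: X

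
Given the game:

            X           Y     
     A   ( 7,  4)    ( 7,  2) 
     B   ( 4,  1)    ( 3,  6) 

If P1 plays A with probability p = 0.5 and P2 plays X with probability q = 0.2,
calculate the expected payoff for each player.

E[P1] = 5.1, E[P2] = 3.7

Work:
E[P1] = p·q·π₁(A,X) + p·(1-q)·π₁(A,Y) + (1-p)·q·π₁(B,X) + (1-p)·(1-q)·π₁(B,Y)
= 0.5·0.2·7 + 0.5·0.8·7 + 0.5·0.2·4 + 0.5·0.8·3
= 5.1

E[P2] = 3.7 (similar calculation)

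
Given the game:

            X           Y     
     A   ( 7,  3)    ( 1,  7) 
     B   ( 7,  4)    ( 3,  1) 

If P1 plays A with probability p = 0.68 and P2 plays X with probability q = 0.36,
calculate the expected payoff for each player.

E[P1] = 3.5696, E[P2] = 4.4464

Work:
E[P1] = p·q·π₁(A,X) + p·(1-q)·π₁(A,Y) + (1-p)·q·π₁(B,X) + (1-p)·(1-q)·π₁(B,Y)
= 0.68·0.36·7 + 0.68·0.64·1 + 0.32·0.36·7 + 0.32·0.64·3
= 3.5696

E[P2] = 4.4464 (similar calculation)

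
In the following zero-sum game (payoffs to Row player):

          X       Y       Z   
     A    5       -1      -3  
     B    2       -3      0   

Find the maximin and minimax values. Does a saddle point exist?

Maximin = -3, Minimax = -1, Saddle: False

Work:
Row minimums: [-3, -3] → maximin = -3
Column maximums: [5, -1, 0] → minimax = -1
No saddle point (maximin ≠ minimax). Mixed strategy needed.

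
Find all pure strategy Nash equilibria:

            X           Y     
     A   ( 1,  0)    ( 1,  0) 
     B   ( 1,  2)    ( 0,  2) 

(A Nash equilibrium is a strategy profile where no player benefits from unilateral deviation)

Nash equilibrium: (A, X), (A, Y), (B, X)

Work:
Best responses:
  P1 vs X: payoffs [1, 1] → best response A/B (payoff 1)
  P1 vs Y: payoffs [1, 0] → best response A (payoff 1)
  P2 vs A: payoffs [0, 0] → best response X/Y (payoff 0)
  P2 vs B: payoffs [2, 2] → best response X/Y (payoff 2)
Mutual best responses: (A,X), (A,Y), (B,X) → Nash equilibria.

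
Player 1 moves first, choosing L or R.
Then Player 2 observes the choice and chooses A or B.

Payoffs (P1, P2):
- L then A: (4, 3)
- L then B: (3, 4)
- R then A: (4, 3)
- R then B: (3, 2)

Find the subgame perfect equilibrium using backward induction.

P1 plays R, P2 plays B after L and A after R; Payoff (4, 3)

Work:
Backward induction:
After L: P2 chooses B → P1 gets 3
After R: P2 chooses A → P1 gets 4
P1 chooses R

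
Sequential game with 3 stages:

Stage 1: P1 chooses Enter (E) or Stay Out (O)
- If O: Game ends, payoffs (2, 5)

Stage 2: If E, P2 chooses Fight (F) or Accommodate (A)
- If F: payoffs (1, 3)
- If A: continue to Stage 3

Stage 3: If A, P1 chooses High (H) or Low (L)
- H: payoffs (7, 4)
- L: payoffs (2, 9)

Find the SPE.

SPE: (E, A, H); Outcome (7, 4)

Work:
Stage 3: P1 chooses H (7 vs 2)
Stage 2: P2: F->3, A->4 (anticipating H). Choose A
Stage 1: P1: O->2, E->7 (anticipating A, H). Choose E
SPE path: E -> A -> H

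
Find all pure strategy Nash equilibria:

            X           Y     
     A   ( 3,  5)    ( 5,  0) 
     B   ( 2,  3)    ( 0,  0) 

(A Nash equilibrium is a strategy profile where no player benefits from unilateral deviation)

Nash equilibrium: (A, X)

Work:
Best responses:
  P1 vs X: payoffs [3, 2] → best response A (payoff 3)
  P1 vs Y: payoffs [5, 0] → best response A (payoff 5)
  P2 vs A: payoffs [5, 0] → best response X (payoff 5)
  P2 vs B: payoffs [3, 0] → best response X (payoff 3)
Mutual best responses: (A,X) → Nash equilibria.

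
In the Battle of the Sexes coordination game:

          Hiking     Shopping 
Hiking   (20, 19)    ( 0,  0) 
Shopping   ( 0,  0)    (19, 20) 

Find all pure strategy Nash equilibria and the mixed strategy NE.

Pure NE: (Hiking, Hiking) and (Shopping, Shopping); Mixed NE: p = 0.5128, q = 0.4872

Work:
Check pure NE:
(Hiking, Hiking): (20, 19) - no unilateral deviation beneficial
(Shopping, Shopping): (19, 20) - no unilateral deviation beneficial
Mixed NE: P1 plays Hiking with p = 0.5128, P2 plays Hiking with q = 0.4872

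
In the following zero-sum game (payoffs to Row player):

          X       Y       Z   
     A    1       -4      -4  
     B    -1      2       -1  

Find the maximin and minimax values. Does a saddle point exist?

Maximin = -1, Minimax = -1, Saddle: True

Work:
Row minimums: [-4, -1] → maximin = -1
Column maximums: [1, 2, -1] → minimax = -1
Saddle point exists! Game value = -1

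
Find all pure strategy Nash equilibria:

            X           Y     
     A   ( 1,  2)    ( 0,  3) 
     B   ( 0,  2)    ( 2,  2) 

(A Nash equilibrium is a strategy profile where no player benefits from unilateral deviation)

Nash equilibrium: (B, Y)

Work:
Best responses:
  P1 vs X: payoffs [1, 0] → best response A (payoff 1)
  P1 vs Y: payoffs [0, 2] → best response B (payoff 2)
  P2 vs A: payoffs [2, 3] → best response Y (payoff 3)
  P2 vs B: payoffs [2, 2] → best response X/Y (payoff 2)
Mutual best responses: (B,Y) → Nash equilibria.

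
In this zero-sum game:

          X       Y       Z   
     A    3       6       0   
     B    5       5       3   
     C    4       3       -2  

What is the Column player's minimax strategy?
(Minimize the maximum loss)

Column should play Z, value = 3

Work:
Column player minimizes Row's maximum payoff:
Column X: max payoff to Row = 5
Column Y: max payoff to Row = 6
Column Z: max payoff to Row = 3
Minimum is 3, achieved by column Z.
Minimax strategy: Z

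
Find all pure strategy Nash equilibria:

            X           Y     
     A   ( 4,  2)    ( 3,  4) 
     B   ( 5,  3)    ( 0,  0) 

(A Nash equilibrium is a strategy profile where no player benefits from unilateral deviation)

Nash equilibrium: (A, Y), (B, X)

Work:
Best responses:
  P1 vs X: payoffs [4, 5] → best response B (payoff 5)
  P1 vs Y: payoffs [3, 0] → best response A (payoff 3)
  P2 vs A: payoffs [2, 4] → best response Y (payoff 4)
  P2 vs B: payoffs [3, 0] → best response X (payoff 3)
Mutual best responses: (A,Y), (B,X) → Nash equilibria.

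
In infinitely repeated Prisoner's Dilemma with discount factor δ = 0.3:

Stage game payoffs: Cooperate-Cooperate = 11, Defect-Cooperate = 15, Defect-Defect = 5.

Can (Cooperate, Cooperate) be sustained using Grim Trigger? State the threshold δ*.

δ* = 0.4; since δ = 0.3 < 0.4, cooperation cannot be sustained

Work:
For Grim Trigger:
Cooperate forever: 11/(1-δ)
Defect then punished: 15 + 5·δ/(1-δ)
Need: 11/(1-δ) ≥ 15 + 5·δ/(1-δ)
Solving: δ ≥ (T-R)/(T-P) = (15-11)/(15-5) = 0.4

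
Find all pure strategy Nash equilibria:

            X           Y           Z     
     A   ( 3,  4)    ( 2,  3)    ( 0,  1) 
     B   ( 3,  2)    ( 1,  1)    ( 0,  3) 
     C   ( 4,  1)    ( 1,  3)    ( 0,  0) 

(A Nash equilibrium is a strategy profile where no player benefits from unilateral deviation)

Nash equilibrium: (B, Z)

Work:
Best responses:
  P1 vs X: payoffs [3, 3, 4] → best response C (payoff 4)
  P1 vs Y: payoffs [2, 1, 1] → best response A (payoff 2)
  P1 vs Z: payoffs [0, 0, 0] → best response A/B/C (payoff 0)
  P2 vs A: payoffs [4, 3, 1] → best response X (payoff 4)
  P2 vs B: payoffs [2, 1, 3] → best response Z (payoff 3)
  P2 vs C: payoffs [1, 3, 0] → best response Y (payoff 3)
Mutual best responses: (B,Z) → Nash equilibria.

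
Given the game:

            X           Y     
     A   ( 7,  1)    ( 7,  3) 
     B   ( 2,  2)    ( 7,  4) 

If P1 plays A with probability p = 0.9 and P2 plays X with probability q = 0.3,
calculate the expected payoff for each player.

E[P1] = 6.85, E[P2] = 2.5

Work:
E[P1] = p·q·π₁(A,X) + p·(1-q)·π₁(A,Y) + (1-p)·q·π₁(B,X) + (1-p)·(1-q)·π₁(B,Y)
= 0.9·0.3·7 + 0.9·0.7·7 + 0.1·0.3·2 + 0.1·0.7·7
= 6.85

E[P2] = 2.5 (similar calculation)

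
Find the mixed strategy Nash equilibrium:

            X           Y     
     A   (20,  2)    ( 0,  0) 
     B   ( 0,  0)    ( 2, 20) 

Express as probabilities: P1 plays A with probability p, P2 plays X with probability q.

p = 0.9091, q = 0.0909

Work:
Find probabilities that make opponent indifferent:
P2 chooses q to make P1 indifferent between A and B
P1 chooses p to make P2 indifferent between X and Y
Mixed NE: P1 plays (A: 0.9091, B: 0.0909), P2 plays (X: 0.0909, Y: 0.9091)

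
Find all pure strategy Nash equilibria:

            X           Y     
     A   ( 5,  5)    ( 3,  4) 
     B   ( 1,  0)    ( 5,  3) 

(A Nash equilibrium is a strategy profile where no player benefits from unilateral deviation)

Nash equilibrium: (A, X), (B, Y)

Work:
Best responses:
  P1 vs X: payoffs [5, 1] → best response A (payoff 5)
  P1 vs Y: payoffs [3, 5] → best response B (payoff 5)
  P2 vs A: payoffs [5, 4] → best response X (payoff 5)
  P2 vs B: payoffs [0, 3] → best response Y (payoff 3)
Mutual best responses: (A,X), (B,Y) → Nash equilibria.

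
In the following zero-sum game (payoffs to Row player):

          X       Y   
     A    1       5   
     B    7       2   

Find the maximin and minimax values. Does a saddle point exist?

Maximin = 2, Minimax = 5, Saddle: False

Work:
Row minimums: [1, 2] → maximin = 2
Column maximums: [7, 5] → minimax = 5
No saddle point (maximin ≠ minimax). Mixed strategy needed.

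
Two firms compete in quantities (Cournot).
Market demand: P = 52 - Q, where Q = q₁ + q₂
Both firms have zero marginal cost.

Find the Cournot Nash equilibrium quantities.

q₁* = q₂* = 17.33; P* = 17.33

Work:
Profit: π_i = P·q_i = (a - q_i - q_j)·q_i
FOC: ∂π_i/∂q_i = a - 2q_i - q_j = 0
Reaction function: q_i = (52 - q_j)/2
Symmetry: q* = 52/3 = 17.33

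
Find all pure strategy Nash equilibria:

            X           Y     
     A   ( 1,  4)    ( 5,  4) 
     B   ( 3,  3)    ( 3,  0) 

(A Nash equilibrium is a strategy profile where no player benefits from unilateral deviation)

Nash equilibrium: (A, Y), (B, X)

Work:
Best responses:
  P1 vs X: payoffs [1, 3] → best response B (payoff 3)
  P1 vs Y: payoffs [5, 3] → best response A (payoff 5)
  P2 vs A: payoffs [4, 4] → best response X/Y (payoff 4)
  P2 vs B: payoffs [3, 0] → best response X (payoff 3)
Mutual best responses: (A,Y), (B,X) → Nash equilibria.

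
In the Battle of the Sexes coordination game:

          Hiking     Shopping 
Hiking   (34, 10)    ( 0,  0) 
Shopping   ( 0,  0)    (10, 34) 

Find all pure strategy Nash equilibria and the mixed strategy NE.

Pure NE: (Hiking, Hiking) and (Shopping, Shopping); Mixed NE: p = 0.7727, q = 0.2273

Work:
Check pure NE:
(Hiking, Hiking): (34, 10) - no unilateral deviation beneficial
(Shopping, Shopping): (10, 34) - no unilateral deviation beneficial
Mixed NE: P1 plays Hiking with p = 0.7727, P2 plays Hiking with q = 0.2273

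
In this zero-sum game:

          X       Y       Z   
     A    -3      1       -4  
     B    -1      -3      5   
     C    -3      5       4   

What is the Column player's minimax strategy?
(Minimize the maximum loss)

Column should play X, value = -1

Work:
Column player minimizes Row's maximum payoff:
Column X: max payoff to Row = -1
Column Y: max payoff to Row = 5
Column Z: max payoff to Row = 5
Minimum is -1, achieved by column X.
Minimax strategy: X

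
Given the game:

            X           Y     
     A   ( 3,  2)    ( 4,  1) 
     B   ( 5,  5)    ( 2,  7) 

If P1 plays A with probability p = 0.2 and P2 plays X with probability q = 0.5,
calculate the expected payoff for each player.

E[P1] = 3.5, E[P2] = 5.1

Work:
E[P1] = p·q·π₁(A,X) + p·(1-q)·π₁(A,Y) + (1-p)·q·π₁(B,X) + (1-p)·(1-q)·π₁(B,Y)
= 0.2·0.5·3 + 0.2·0.5·4 + 0.8·0.5·5 + 0.8·0.5·2
= 3.5

E[P2] = 5.1 (similar calculation)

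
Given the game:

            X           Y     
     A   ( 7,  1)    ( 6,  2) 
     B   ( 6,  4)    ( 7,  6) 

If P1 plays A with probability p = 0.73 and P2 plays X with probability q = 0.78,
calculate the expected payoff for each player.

E[P1] = 6.6288, E[P2] = 2.0894

Work:
E[P1] = p·q·π₁(A,X) + p·(1-q)·π₁(A,Y) + (1-p)·q·π₁(B,X) + (1-p)·(1-q)·π₁(B,Y)
= 0.73·0.78·7 + 0.73·0.22·6 + 0.27·0.78·6 + 0.27·0.22·7
= 6.6288

E[P2] = 2.0894 (similar calculation)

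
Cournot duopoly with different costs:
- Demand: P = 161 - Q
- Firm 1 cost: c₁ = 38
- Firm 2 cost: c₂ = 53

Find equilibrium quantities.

q₁* = 46.0, q₂* = 31.0

Work:
Reaction: q₁ = (161 - 38 - q₂)/2
Reaction: q₂ = (161 - 53 - q₁)/2
Solve simultaneously:
q₁* = (161 - 2×38 + 53)/3 = 46.0
q₂* = (161 - 2×53 + 38)/3 = 31.0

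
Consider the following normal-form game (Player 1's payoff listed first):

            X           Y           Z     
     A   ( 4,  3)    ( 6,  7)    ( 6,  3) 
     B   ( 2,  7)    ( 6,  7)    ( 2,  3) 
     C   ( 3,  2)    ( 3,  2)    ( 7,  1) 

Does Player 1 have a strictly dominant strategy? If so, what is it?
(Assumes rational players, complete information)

No strictly dominant strategy exists for Player 1

Work:
A strategy strictly dominates another if it gives a strictly higher payoff against every opponent action. Compare each pair of P1's strategies column-by-column:
  A vs B: [4 vs 2, 6 vs 6, 6 vs 2] → A does not strictly dominate B (column Y: 6 ≤ 6)
  A vs C: [4 vs 3, 6 vs 3, 6 vs 7] → A does not strictly dominate C (column Z: 6 ≤ 7)
  B vs A: [2 vs 4, 6 vs 6, 2 vs 6] → B does not strictly dominate A (column X: 2 ≤ 4)
  B vs C: [2 vs 3, 6 vs 3, 2 vs 7] → B does not strictly dominate C (column X: 2 ≤ 3)
  C vs A: [3 vs 4, 3 vs 6, 7 vs 6] → C does not strictly dominate A (column X: 3 ≤ 4)
  C vs B: [3 vs 2, 3 vs 6, 7 vs 2] → C does not strictly dominate B (column Y: 3 ≤ 6)
No single strategy strictly dominates all others → no strictly dominant strategy.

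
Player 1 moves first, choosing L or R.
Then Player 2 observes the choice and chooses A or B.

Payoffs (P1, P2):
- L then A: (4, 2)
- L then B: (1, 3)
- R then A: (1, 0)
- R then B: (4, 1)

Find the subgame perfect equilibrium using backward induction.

P1 plays R, P2 plays B after L and B after R; Payoff (4, 1)

Work:
Backward induction:
After L: P2 chooses B → P1 gets 1
After R: P2 chooses B → P1 gets 4
P1 chooses R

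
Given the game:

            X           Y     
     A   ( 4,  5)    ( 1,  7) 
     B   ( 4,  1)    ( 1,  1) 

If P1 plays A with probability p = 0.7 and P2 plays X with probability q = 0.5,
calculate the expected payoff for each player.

E[P1] = 2.5, E[P2] = 4.5

Work:
E[P1] = p·q·π₁(A,X) + p·(1-q)·π₁(A,Y) + (1-p)·q·π₁(B,X) + (1-p)·(1-q)·π₁(B,Y)
= 0.7·0.5·4 + 0.7·0.5·1 + 0.3·0.5·4 + 0.3·0.5·1
= 2.5

E[P2] = 4.5 (similar calculation)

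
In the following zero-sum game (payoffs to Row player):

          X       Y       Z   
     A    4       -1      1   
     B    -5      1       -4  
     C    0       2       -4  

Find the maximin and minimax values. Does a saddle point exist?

Maximin = -1, Minimax = 1, Saddle: False

Work:
Row minimums: [-1, -5, -4] → maximin = -1
Column maximums: [4, 2, 1] → minimax = 1
No saddle point (maximin ≠ minimax). Mixed strategy needed.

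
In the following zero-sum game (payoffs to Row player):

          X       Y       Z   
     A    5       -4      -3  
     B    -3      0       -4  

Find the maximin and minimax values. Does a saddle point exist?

Maximin = -4, Minimax = -3, Saddle: False

Work:
Row minimums: [-4, -4] → maximin = -4
Column maximums: [5, 0, -3] → minimax = -3
No saddle point (maximin ≠ minimax). Mixed strategy needed.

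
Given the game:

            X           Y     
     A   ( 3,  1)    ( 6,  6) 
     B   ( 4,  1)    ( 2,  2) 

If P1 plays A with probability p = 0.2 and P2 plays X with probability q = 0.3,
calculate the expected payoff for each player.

E[P1] = 3.1, E[P2] = 2.26

Work:
E[P1] = p·q·π₁(A,X) + p·(1-q)·π₁(A,Y) + (1-p)·q·π₁(B,X) + (1-p)·(1-q)·π₁(B,Y)
= 0.2·0.3·3 + 0.2·0.7·6 + 0.8·0.3·4 + 0.8·0.7·2
= 3.1

E[P2] = 2.26 (similar calculation)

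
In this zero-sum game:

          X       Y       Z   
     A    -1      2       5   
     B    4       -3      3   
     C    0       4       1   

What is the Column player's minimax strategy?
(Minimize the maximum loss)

Column should play X or Y (all achieve the minimum), value = 4

Work:
Column player minimizes Row's maximum payoff:
Column X: max payoff to Row = 4
Column Y: max payoff to Row = 4
Column Z: max payoff to Row = 5
Minimum is 4, achieved by columns X, Y (tied).
Each of X or Y is a minimax strategy.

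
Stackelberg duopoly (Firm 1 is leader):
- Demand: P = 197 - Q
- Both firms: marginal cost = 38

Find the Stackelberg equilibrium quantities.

q₁* (leader) = 79.5, q₂* (follower) = 39.75

Work:
Follower's reaction: q₂ = (a - c - q₁)/2
Leader substitutes: π₁ = q₁·(a - q₁ - (a-c-q₁)/2 - c)
FOC: q₁* = (197 - 38)/2 = 79.50
Then: q₂* = (197 - 38 - 79.5)/2 = 39.75
Leader has first-mover advantage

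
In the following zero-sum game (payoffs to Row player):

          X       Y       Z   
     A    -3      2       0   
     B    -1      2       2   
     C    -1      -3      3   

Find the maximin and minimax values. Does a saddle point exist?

Maximin = -1, Minimax = -1, Saddle: True

Work:
Row minimums: [-3, -1, -3] → maximin = -1
Column maximums: [-1, 2, 3] → minimax = -1
Saddle point exists! Game value = -1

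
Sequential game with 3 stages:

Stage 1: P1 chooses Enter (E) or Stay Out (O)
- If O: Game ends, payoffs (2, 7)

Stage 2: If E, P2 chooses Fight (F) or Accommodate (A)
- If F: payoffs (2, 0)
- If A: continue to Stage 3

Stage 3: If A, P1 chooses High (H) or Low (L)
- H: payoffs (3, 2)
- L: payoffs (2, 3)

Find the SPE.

SPE: (E, A, H); Outcome (3, 2)

Work:
Stage 3: P1 chooses H (3 vs 2)
Stage 2: P2: F->0, A->2 (anticipating H). Choose A
Stage 1: P1: O->2, E->3 (anticipating A, H). Choose E
SPE path: E -> A -> H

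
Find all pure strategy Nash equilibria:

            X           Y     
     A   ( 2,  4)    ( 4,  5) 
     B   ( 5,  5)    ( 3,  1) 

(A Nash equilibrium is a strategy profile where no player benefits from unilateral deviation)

Nash equilibrium: (A, Y), (B, X)

Work:
Best responses:
  P1 vs X: payoffs [2, 5] → best response B (payoff 5)
  P1 vs Y: payoffs [4, 3] → best response A (payoff 4)
  P2 vs A: payoffs [4, 5] → best response Y (payoff 5)
  P2 vs B: payoffs [5, 1] → best response X (payoff 5)
Mutual best responses: (A,Y), (B,X) → Nash equilibria.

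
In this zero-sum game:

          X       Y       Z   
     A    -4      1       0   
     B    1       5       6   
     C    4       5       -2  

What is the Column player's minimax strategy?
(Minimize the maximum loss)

Column should play X, value = 4

Work:
Column player minimizes Row's maximum payoff:
Column X: max payoff to Row = 4
Column Y: max payoff to Row = 5
Column Z: max payoff to Row = 6
Minimum is 4, achieved by column X.
Minimax strategy: X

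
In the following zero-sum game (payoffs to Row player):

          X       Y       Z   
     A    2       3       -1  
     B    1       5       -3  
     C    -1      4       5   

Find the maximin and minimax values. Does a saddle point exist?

Maximin = -1, Minimax = 2, Saddle: False

Work:
Row minimums: [-1, -3, -1] → maximin = -1
Column maximums: [2, 5, 5] → minimax = 2
No saddle point (maximin ≠ minimax). Mixed strategy needed.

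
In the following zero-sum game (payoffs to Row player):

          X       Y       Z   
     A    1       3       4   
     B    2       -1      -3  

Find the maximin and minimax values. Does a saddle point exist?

Maximin = 1, Minimax = 2, Saddle: False

Work:
Row minimums: [1, -3] → maximin = 1
Column maximums: [2, 3, 4] → minimax = 2
No saddle point (maximin ≠ minimax). Mixed strategy needed.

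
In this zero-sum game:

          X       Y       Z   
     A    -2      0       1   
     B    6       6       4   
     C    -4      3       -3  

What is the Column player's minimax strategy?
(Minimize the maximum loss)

Column should play Z, value = 4

Work:
Column player minimizes Row's maximum payoff:
Column X: max payoff to Row = 6
Column Y: max payoff to Row = 6
Column Z: max payoff to Row = 4
Minimum is 4, achieved by column Z.
Minimax strategy: Z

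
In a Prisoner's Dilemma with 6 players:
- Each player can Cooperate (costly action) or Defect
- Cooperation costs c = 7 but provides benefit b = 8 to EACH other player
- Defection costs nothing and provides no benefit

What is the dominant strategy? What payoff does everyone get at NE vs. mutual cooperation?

Dominant: Defect; NE payoff = 0; Coop payoff = 33

Work:
Defect dominates (saves cost c = 7, benefit to others is external)
NE: All defect → everyone gets 0
If all cooperate: each receives (5)×8 - 7 = 33
Social dilemma: 33 > 0 but NE gives 0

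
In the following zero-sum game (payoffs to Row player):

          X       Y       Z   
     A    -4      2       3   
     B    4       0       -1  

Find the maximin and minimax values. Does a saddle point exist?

Maximin = -1, Minimax = 2, Saddle: False

Work:
Row minimums: [-4, -1] → maximin = -1
Column maximums: [4, 2, 3] → minimax = 2
No saddle point (maximin ≠ minimax). Mixed strategy needed.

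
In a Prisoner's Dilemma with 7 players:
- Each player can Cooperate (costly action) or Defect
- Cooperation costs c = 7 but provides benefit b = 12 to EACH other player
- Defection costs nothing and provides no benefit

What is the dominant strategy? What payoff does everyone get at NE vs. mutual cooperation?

Dominant: Defect; NE payoff = 0; Coop payoff = 65

Work:
Defect dominates (saves cost c = 7, benefit to others is external)
NE: All defect → everyone gets 0
If all cooperate: each receives (6)×12 - 7 = 65
Social dilemma: 65 > 0 but NE gives 0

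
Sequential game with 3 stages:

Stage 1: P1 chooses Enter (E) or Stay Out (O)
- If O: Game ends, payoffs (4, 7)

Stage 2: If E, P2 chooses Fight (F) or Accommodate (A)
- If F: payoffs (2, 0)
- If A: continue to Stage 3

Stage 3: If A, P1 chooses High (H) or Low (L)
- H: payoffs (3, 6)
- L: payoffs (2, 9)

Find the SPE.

SPE: (O, A, H); Outcome (4, 7)

Work:
Stage 3: P1 chooses H (3 vs 2)
Stage 2: P2: F->0, A->6 (anticipating H). Choose A
Stage 1: P1: O->4, E->3 (anticipating A, H). Choose O
SPE path: O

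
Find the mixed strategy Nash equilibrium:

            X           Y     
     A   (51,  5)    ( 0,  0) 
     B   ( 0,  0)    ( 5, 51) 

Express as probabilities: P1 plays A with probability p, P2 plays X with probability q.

p = 0.9107, q = 0.0893

Work:
Find probabilities that make opponent indifferent:
P2 chooses q to make P1 indifferent between A and B
P1 chooses p to make P2 indifferent between X and Y
Mixed NE: P1 plays (A: 0.9107, B: 0.0893), P2 plays (X: 0.0893, Y: 0.9107)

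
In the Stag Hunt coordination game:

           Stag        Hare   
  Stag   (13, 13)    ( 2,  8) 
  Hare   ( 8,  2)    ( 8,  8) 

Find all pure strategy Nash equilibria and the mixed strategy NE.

Pure NE: (Stag, Stag) and (Hare, Hare); Mixed NE: p = 0.5455, q = 0.5455

Work:
Check pure NE:
(Stag, Stag): (13, 13) - no unilateral deviation beneficial
(Hare, Hare): (8, 8) - no unilateral deviation beneficial
Mixed NE: P1 plays Stag with p = 0.5455, P2 plays Stag with q = 0.5455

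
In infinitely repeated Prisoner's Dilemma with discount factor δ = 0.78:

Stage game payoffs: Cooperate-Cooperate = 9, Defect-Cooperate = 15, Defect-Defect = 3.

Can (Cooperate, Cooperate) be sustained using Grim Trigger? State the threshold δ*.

δ* = 0.5; since δ = 0.78 ≥ 0.5, cooperation can be sustained

Work:
For Grim Trigger:
Cooperate forever: 9/(1-δ)
Defect then punished: 15 + 3·δ/(1-δ)
Need: 9/(1-δ) ≥ 15 + 3·δ/(1-δ)
Solving: δ ≥ (T-R)/(T-P) = (15-9)/(15-3) = 0.5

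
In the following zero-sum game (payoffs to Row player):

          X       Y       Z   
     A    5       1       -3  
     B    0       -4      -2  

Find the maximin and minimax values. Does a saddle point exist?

Maximin = -3, Minimax = -2, Saddle: False

Work:
Row minimums: [-3, -4] → maximin = -3
Column maximums: [5, 1, -2] → minimax = -2
No saddle point (maximin ≠ minimax). Mixed strategy needed.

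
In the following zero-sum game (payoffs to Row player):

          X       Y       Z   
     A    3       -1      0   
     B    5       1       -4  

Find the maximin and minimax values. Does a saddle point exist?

Maximin = -1, Minimax = 0, Saddle: False

Work:
Row minimums: [-1, -4] → maximin = -1
Column maximums: [5, 1, 0] → minimax = 0
No saddle point (maximin ≠ minimax). Mixed strategy needed.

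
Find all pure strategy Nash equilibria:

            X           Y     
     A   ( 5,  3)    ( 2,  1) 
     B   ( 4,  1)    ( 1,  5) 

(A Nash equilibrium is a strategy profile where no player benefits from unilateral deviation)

Nash equilibrium: (A, X)

Work:
Best responses:
  P1 vs X: payoffs [5, 4] → best response A (payoff 5)
  P1 vs Y: payoffs [2, 1] → best response A (payoff 2)
  P2 vs A: payoffs [3, 1] → best response X (payoff 3)
  P2 vs B: payoffs [1, 5] → best response Y (payoff 5)
Mutual best responses: (A,X) → Nash equilibria.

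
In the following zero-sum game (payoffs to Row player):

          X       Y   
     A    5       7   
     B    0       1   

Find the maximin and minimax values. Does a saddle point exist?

Maximin = 5, Minimax = 5, Saddle: True

Work:
Row minimums: [5, 0] → maximin = 5
Column maximums: [5, 7] → minimax = 5
Saddle point exists! Game value = 5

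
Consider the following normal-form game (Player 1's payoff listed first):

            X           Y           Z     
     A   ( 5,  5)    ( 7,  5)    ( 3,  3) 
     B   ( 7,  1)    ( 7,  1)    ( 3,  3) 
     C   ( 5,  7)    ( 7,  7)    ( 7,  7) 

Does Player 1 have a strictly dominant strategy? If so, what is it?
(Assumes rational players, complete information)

No strictly dominant strategy exists for Player 1

Work:
A strategy strictly dominates another if it gives a strictly higher payoff against every opponent action. Compare each pair of P1's strategies column-by-column:
  A vs B: [5 vs 7, 7 vs 7, 3 vs 3] → A does not strictly dominate B (column X: 5 ≤ 7)
  A vs C: [5 vs 5, 7 vs 7, 3 vs 7] → A does not strictly dominate C (column X: 5 ≤ 5)
  B vs A: [7 vs 5, 7 vs 7, 3 vs 3] → B does not strictly dominate A (column Y: 7 ≤ 7)
  B vs C: [7 vs 5, 7 vs 7, 3 vs 7] → B does not strictly dominate C (column Y: 7 ≤ 7)
  C vs A: [5 vs 5, 7 vs 7, 7 vs 3] → C does not strictly dominate A (column X: 5 ≤ 5)
  C vs B: [5 vs 7, 7 vs 7, 7 vs 3] → C does not strictly dominate B (column X: 5 ≤ 7)
No single strategy strictly dominates all others → no strictly dominant strategy.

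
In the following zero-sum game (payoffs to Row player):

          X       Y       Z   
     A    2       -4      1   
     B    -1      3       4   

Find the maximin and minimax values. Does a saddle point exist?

Maximin = -1, Minimax = 2, Saddle: False

Work:
Row minimums: [-4, -1] → maximin = -1
Column maximums: [2, 3, 4] → minimax = 2
No saddle point (maximin ≠ minimax). Mixed strategy needed.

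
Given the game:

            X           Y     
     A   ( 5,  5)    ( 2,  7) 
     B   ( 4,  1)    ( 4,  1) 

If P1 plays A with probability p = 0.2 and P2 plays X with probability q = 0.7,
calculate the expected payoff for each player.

E[P1] = 4.02, E[P2] = 1.92

Work:
E[P1] = p·q·π₁(A,X) + p·(1-q)·π₁(A,Y) + (1-p)·q·π₁(B,X) + (1-p)·(1-q)·π₁(B,Y)
= 0.2·0.7·5 + 0.2·0.3·2 + 0.8·0.7·4 + 0.8·0.3·4
= 4.02

E[P2] = 1.92 (similar calculation)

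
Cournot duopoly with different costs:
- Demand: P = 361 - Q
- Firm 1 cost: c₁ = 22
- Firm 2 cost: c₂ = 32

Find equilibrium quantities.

q₁* = 116.33, q₂* = 106.33

Work:
Reaction: q₁ = (361 - 22 - q₂)/2
Reaction: q₂ = (361 - 32 - q₁)/2
Solve simultaneously:
q₁* = (361 - 2×22 + 32)/3 = 116.33
q₂* = (361 - 2×32 + 22)/3 = 106.33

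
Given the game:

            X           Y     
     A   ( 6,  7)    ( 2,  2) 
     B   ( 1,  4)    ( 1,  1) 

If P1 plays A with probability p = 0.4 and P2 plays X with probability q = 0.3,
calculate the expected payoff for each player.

E[P1] = 1.88, E[P2] = 2.54

Work:
E[P1] = p·q·π₁(A,X) + p·(1-q)·π₁(A,Y) + (1-p)·q·π₁(B,X) + (1-p)·(1-q)·π₁(B,Y)
= 0.4·0.3·6 + 0.4·0.7·2 + 0.6·0.3·1 + 0.6·0.7·1
= 1.88

E[P2] = 2.54 (similar calculation)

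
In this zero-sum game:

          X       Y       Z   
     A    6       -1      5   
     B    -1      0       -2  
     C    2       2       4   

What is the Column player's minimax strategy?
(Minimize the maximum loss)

Column should play Y, value = 2

Work:
Column player minimizes Row's maximum payoff:
Column X: max payoff to Row = 6
Column Y: max payoff to Row = 2
Column Z: max payoff to Row = 5
Minimum is 2, achieved by column Y.
Minimax strategy: Y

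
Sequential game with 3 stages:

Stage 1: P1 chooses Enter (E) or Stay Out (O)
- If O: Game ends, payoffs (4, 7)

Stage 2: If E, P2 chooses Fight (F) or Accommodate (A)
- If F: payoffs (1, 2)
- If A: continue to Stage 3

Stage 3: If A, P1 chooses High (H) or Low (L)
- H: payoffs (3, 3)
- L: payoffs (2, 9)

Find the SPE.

SPE: (O, A, H); Outcome (4, 7)

Work:
Stage 3: P1 chooses H (3 vs 2)
Stage 2: P2: F->2, A->3 (anticipating H). Choose A
Stage 1: P1: O->4, E->3 (anticipating A, H). Choose O
SPE path: O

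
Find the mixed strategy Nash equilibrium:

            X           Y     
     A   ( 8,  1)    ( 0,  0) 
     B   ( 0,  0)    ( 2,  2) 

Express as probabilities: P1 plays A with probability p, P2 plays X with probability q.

p = 0.6667, q = 0.2

Work:
Find probabilities that make opponent indifferent:
P2 chooses q to make P1 indifferent between A and B
P1 chooses p to make P2 indifferent between X and Y
Mixed NE: P1 plays (A: 0.6667, B: 0.3333), P2 plays (X: 0.2, Y: 0.8)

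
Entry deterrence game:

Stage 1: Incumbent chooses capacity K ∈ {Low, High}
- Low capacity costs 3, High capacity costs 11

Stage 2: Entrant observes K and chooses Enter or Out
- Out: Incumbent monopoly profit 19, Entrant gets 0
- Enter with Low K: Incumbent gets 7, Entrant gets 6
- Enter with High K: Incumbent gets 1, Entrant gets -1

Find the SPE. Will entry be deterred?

SPE: (High, Enter|Low, Out|High); Entry deterred. Incumbent net profit = 8

Work:
After Low K: Entrant enters (6 > 0)
After High K: Entrant stays out (-1 < 0)
Incumbent: Low → 7−3=4, High → 19−11=8
Incumbent chooses High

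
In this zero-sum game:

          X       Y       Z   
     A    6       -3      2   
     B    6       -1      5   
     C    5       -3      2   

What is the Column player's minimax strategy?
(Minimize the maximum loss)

Column should play Y, value = -1

Work:
Column player minimizes Row's maximum payoff:
Column X: max payoff to Row = 6
Column Y: max payoff to Row = -1
Column Z: max payoff to Row = 5
Minimum is -1, achieved by column Y.
Minimax strategy: Y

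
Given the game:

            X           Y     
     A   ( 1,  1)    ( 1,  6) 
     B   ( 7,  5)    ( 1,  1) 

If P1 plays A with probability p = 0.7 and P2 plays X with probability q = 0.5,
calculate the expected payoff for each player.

E[P1] = 1.9, E[P2] = 3.35

Work:
E[P1] = p·q·π₁(A,X) + p·(1-q)·π₁(A,Y) + (1-p)·q·π₁(B,X) + (1-p)·(1-q)·π₁(B,Y)
= 0.7·0.5·1 + 0.7·0.5·1 + 0.3·0.5·7 + 0.3·0.5·1
= 1.9

E[P2] = 3.35 (similar calculation)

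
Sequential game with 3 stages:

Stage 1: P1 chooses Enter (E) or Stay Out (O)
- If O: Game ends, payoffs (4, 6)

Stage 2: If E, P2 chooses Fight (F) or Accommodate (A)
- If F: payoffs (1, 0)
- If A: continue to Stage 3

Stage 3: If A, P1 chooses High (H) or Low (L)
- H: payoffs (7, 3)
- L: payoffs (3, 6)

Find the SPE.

SPE: (E, A, H); Outcome (7, 3)

Work:
Stage 3: P1 chooses H (7 vs 3)
Stage 2: P2: F->0, A->3 (anticipating H). Choose A
Stage 1: P1: O->4, E->7 (anticipating A, H). Choose E
SPE path: E -> A -> H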